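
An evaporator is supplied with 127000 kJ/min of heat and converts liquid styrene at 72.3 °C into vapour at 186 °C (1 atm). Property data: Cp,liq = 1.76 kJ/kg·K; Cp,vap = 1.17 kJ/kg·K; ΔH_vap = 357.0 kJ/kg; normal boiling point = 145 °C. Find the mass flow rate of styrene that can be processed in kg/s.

Δh = 1.76×(145−72.3) + 357.0 + 1.17×(186−145) = 532.92 kJ/kg
Q = 127000 kJ/min = 2116.7 kJ/s = 2116.7 kJ/s
ṁ = Q/Δh = 2116.7 / 532.92 = 3.9718 kg/s

ṁ = 3.97 kg/s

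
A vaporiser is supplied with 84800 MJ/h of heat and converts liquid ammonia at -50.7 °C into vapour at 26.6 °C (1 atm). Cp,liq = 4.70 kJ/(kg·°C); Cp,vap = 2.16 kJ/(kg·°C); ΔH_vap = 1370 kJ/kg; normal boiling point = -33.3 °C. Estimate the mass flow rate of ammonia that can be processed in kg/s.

Δh = 4.70×(-33.3−-50.7) + 1370 + 2.16×(26.6−-33.3) = 1581.2 kJ/kg
Q = 84800 MJ/h = 23556 kJ/s = 23556 kJ/s
ṁ = Q/Δh = 23556 / 1581.2 = 14.898 kg/s

ṁ = 14.9 kg/s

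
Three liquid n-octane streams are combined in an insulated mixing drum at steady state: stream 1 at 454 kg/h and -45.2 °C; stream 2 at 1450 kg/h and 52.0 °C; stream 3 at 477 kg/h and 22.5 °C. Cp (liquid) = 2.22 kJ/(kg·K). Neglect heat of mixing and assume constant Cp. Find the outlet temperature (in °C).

No heat crosses the boundary, so H_out = H_in.
T_out = Σ ṁᵢCp,ᵢTᵢ / Σ ṁᵢCp,ᵢ
      = 145660 / 5285.8 = 27.556 °C

T_out = 27.6 °C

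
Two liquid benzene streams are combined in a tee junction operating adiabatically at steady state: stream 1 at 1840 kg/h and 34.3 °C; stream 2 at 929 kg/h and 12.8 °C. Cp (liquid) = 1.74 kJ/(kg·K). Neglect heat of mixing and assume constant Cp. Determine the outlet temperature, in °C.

T_out = 27.1 °C

Adiabatic, steady state ⇒ Σ ṁᵢCp,ᵢ(T_out − Tᵢ) = 0
T_out = Σ ṁᵢCp,ᵢTᵢ / Σ ṁᵢCp,ᵢ
      = 130510 / 4818.1 = 27.087 °C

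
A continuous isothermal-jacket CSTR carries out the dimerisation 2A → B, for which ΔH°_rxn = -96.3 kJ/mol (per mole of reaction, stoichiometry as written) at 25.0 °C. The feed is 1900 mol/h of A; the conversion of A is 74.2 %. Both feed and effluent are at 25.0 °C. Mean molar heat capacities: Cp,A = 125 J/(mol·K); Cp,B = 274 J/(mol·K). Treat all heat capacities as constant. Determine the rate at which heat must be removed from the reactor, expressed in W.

Extent of reaction ξ = 0.742 × 1900 / 2 = 704.9 mol/h
Reaction term: ξ·ΔH°_rxn = 704.9 × -96.3 = -67882 kJ/h
Q = ΔH = -67882 kJ/h = -18.856 kW
Heat removed = 18856 W

Q_out = 18900 W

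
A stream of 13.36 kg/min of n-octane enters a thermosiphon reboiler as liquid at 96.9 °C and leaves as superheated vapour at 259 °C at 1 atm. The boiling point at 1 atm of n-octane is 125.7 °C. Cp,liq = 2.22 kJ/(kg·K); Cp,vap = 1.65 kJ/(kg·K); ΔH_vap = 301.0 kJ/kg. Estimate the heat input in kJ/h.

liquid 96.9→125.7 °C: 63.936 kJ/kg
vaporisation at 125.7 °C: 301 kJ/kg
vapour 125.7→259 °C: 219.94 kJ/kg
Δh = 63.936 + 301 + 219.94 = 584.88 kJ/kg
Q = ṁ·Δh = 13.36 kg/min × 584.88 kJ/kg = 7814 kJ/min
|Q| = 130.23 kW = 468840 kJ/h

Q = 469000 kJ/h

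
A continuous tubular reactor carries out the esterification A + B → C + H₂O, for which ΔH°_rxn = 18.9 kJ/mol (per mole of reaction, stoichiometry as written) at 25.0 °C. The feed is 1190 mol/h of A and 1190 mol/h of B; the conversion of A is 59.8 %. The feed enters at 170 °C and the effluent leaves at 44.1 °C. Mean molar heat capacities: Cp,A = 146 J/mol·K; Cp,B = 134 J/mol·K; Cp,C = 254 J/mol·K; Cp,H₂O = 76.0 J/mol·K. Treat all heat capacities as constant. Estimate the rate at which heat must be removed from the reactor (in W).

Q_out = 7730 W

Extent of reaction ξ = 0.598 × 1190 = 711.62 mol/h
Reaction term: ξ·ΔH°_rxn = 711.62 × 18.9 = 13450 kJ/h
Sensible, feed 170→25 °C: -48314 kJ/h
Outlet flows (mol/h): A 478.38, B 478.38, C 711.62, H₂O 711.62
Sensible, products 25→44.1 °C: 7043.7 kJ/h
Q = ΔH = -27821 kJ/h = -7.728 kW
Heat removed = 7728 W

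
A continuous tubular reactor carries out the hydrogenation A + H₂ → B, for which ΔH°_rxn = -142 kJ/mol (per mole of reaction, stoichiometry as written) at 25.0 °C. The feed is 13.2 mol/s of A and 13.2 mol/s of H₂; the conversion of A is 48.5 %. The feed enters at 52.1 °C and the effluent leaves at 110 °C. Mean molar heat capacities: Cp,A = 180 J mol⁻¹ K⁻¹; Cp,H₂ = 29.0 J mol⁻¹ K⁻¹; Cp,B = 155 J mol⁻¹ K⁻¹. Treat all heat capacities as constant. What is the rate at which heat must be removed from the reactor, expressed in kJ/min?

Extent of reaction ξ = 0.485 × 13.2 = 6.402 mol/s
Reaction term: ξ·ΔH°_rxn = 6.402 × -142 = -909.08 kJ/s
Sensible, feed 52.1→25 °C: -74.763 kJ/s
Outlet flows (mol/s): A 6.798, H₂ 6.798, B 6.402
Sensible, products 25→110 °C: 205.11 kJ/s
Q = ΔH = -778.73 kJ/s = -778.73 kW
Heat removed = 46724 kJ/min

Q_out = 46700 kJ/min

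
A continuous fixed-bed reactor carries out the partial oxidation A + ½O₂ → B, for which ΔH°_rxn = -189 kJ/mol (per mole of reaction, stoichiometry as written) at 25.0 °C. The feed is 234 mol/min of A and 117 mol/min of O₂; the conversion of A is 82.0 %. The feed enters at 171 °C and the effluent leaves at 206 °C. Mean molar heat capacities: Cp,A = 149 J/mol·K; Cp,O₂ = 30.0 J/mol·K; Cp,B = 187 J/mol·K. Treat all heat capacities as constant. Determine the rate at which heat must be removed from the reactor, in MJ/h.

Q_out = 2050 MJ/h

Extent of reaction ξ = 0.820 × 234 = 191.88 mol/min
Reaction term: ξ·ΔH°_rxn = 191.88 × -189 = -36265 kJ/min
Sensible, feed 171→25 °C: -5602.9 kJ/min
Outlet flows (mol/min): A 42.12, O₂ 21.06, B 191.88
Sensible, products 25→206 °C: 7744.9 kJ/min
Q = ΔH = -34123 kJ/min = -568.72 kW
Heat removed = 2047.4 MJ/h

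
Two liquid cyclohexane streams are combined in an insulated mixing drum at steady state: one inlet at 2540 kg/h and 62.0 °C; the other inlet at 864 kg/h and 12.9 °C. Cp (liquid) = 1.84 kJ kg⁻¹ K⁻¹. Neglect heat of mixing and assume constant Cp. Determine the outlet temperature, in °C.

Energy balance with Q = 0: Σ ṁᵢCp,ᵢ(T_out − Tᵢ) = 0
T_out = Σ ṁᵢCp,ᵢTᵢ / Σ ṁᵢCp,ᵢ
      = 310270 / 6263.4 = 49.537 °C

T_out = 49.5 °C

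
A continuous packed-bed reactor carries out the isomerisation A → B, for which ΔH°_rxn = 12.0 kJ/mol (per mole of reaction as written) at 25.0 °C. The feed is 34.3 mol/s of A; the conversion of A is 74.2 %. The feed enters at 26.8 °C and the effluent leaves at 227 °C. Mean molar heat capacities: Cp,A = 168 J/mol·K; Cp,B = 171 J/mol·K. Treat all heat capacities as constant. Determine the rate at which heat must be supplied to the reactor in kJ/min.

Extent of reaction ξ = 0.742 × 34.3 = 25.451 mol/s
Reaction term: ξ·ΔH°_rxn = 25.451 × 12.0 = 305.41 kJ/s
Sensible, feed 26.8→25 °C: -10.372 kJ/s
Outlet flows (mol/s): A 8.8494, B 25.451
Sensible, products 25→227 °C: 1179.4 kJ/s
Q = ΔH = 1474.5 kJ/s = 1474.5 kW
Heat supplied = 88468 kJ/min

Q_in = 88500 kJ/min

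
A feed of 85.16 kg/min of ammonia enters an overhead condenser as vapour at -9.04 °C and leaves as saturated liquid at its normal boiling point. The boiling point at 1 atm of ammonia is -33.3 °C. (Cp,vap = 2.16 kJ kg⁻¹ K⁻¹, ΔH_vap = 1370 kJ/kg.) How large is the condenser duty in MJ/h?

Q_c = 7270 MJ/h

vapour -9.04→-33.3 °C: -52.402 kJ/kg
condensation at -33.3 °C: -1370 kJ/kg
Δh = -52.402 + -1370 = -1422.4 kJ/kg
Q = ṁ·Δh = 85.16 kg/min × -1422.4 kJ/kg = -121130 kJ/min
|Q| = 2018.9 kW = 7267.9 MJ/h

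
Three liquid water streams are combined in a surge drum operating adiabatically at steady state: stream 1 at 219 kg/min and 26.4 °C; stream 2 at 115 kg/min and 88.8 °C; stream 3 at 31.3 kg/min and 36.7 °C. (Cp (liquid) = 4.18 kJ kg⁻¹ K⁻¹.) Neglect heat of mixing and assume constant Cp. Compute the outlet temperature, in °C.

T_out = 46.9 °C

Energy balance with Q = 0: Σ ṁᵢCp,ᵢ(T_out − Tᵢ) = 0
Σ ṁᵢCp,ᵢTᵢ = 219×4.18×26.4 + 115×4.18×88.8 + 31.3×4.18×36.7 = 71655
Σ ṁᵢCp,ᵢ = 219×4.18 + 115×4.18 + 31.3×4.18 = 1527
T_out = 71655 / 1527 = 46.927 °C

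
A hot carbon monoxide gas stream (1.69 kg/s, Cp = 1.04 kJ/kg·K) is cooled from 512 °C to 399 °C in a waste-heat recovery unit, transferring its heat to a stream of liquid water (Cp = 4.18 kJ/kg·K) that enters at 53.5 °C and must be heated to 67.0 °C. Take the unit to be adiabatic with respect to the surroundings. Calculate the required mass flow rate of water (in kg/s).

Heat released by hot stream: Q = 1.69 × 1.04 × (512 − 399) = 198.61 kJ/s
Energy balance on cold side (adiabatic exchanger): Q = ṁ_c·Cp_c·(T_c,out − T_c,in)
ṁ_c = 198.61 / [4.18 × (67.0 − 53.5)] = 3.5196 kg/s

ṁ_c = 3.52 kg/s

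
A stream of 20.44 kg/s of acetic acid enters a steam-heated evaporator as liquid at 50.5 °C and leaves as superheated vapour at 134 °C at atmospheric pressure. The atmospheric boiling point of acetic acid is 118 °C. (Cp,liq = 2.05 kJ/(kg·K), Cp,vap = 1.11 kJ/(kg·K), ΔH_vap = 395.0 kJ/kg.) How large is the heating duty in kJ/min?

liquid 50.5→118 °C: 138.38 kJ/kg
vaporisation at 118 °C: 395 kJ/kg
vapour 118→134 °C: 17.76 kJ/kg
Δh = 138.38 + 395 + 17.76 = 551.13 kJ/kg
Q = ṁ·Δh = 20.44 kg/s × 551.13 kJ/kg = 11265 kJ/s
|Q| = 11265 kW = 675910 kJ/min

Q = 676000 kJ/min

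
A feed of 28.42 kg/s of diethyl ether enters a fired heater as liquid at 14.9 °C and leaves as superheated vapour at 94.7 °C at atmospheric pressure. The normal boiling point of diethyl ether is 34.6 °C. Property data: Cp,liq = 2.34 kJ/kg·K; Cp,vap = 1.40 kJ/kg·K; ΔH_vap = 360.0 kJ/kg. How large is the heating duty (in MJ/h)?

liquid 14.9→34.6 °C: 46.098 kJ/kg
vaporisation at 34.6 °C: 360 kJ/kg
vapour 34.6→94.7 °C: 84.14 kJ/kg
Δh = 46.098 + 360 + 84.14 = 490.24 kJ/kg
Q = ṁ·Δh = 28.42 kg/s × 490.24 kJ/kg = 13933 kJ/s
|Q| = 13933 kW = 50157 MJ/h

Q = 50200 MJ/h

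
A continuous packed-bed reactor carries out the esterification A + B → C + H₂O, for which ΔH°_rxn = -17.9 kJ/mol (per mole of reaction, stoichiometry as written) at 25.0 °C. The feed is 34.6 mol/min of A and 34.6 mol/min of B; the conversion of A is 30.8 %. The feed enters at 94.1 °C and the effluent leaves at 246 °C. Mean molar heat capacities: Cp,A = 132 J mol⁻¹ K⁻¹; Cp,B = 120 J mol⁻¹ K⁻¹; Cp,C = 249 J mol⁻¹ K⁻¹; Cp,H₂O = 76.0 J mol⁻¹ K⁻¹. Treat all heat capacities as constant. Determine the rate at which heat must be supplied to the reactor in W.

Extent of reaction ξ = 0.308 × 34.6 = 10.657 mol/min
Reaction term: ξ·ΔH°_rxn = 10.657 × -17.9 = -190.76 kJ/min
Sensible, feed 94.1→25 °C: -602.5 kJ/min
Outlet flows (mol/min): A 23.943, B 23.943, C 10.657, H₂O 10.657
Sensible, products 25→246 °C: 2098.9 kJ/min
Q = ΔH = 1305.6 kJ/min = 21.76 kW
Heat supplied = 21760 W

Q_in = 21800 W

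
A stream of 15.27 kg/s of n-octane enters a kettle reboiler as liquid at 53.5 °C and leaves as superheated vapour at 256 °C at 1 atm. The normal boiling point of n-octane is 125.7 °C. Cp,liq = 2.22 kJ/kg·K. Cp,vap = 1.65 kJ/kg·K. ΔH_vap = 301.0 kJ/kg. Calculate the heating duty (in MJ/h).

Q = 37200 MJ/h

liquid 53.5→125.7 °C: 160.28 kJ/kg
vaporisation at 125.7 °C: 301 kJ/kg
vapour 125.7→256 °C: 215 kJ/kg
Δh = 160.28 + 301 + 215 = 676.28 kJ/kg
Q = ṁ·Δh = 15.27 kg/s × 676.28 kJ/kg = 10327 kJ/s
|Q| = 10327 kW = 37176 MJ/h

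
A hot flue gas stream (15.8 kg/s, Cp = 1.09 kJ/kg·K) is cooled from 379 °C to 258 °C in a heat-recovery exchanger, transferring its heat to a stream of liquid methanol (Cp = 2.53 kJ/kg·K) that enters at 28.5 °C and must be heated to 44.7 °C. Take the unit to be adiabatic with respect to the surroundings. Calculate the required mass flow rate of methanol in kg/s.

Heat released by hot stream: Q = 15.8 × 1.09 × (379 − 258) = 2083.9 kJ/s
Energy balance on cold side (adiabatic exchanger): Q = ṁ_c·Cp_c·(T_c,out − T_c,in)
ṁ_c = 2083.9 / [2.53 × (44.7 − 28.5)] = 50.843 kg/s

ṁ_c = 50.8 kg/s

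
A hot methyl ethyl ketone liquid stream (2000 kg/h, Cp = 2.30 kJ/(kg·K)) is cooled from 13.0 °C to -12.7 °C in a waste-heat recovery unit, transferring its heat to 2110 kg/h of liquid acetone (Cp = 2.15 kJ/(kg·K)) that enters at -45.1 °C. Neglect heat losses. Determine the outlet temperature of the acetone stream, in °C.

T_c,out = -19.0 °C

Heat released by hot stream: Q = 2000 × 2.30 × (13.0 − -12.7) = 118220 kJ/h
Energy balance on cold side (adiabatic exchanger): Q = ṁ_c·Cp_c·(T_c,out − T_c,in)
T_c,out = -45.1 + 118220/(2110 × 2.15) = -19.04 °C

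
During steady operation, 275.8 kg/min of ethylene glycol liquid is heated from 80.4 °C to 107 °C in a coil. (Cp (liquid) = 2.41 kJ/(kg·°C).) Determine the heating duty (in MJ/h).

Q = 1060 MJ/h

Q = ṁ·Cp·ΔT = 275.8 × 2.41 × (107 − 80.4) = 17680 kJ/min
Converting: 17680 / 60 s = 294.67 kW
Heating duty = 1060.8 MJ/h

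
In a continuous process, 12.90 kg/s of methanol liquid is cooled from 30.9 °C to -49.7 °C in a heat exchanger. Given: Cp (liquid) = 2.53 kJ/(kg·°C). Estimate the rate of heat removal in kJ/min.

Q_c = 158000 kJ/min

Q = ṁ·Cp·ΔT = 12.90 × 2.53 × (-49.7 − 30.9) = -2630.5 kJ/s
Cooling duty = 157830 kJ/min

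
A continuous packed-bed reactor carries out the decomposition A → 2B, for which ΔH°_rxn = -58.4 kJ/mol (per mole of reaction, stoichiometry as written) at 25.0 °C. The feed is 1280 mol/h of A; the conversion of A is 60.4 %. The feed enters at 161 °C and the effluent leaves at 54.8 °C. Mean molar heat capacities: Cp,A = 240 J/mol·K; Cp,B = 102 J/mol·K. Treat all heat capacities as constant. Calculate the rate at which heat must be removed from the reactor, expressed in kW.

Extent of reaction ξ = 0.604 × 1280 = 773.12 mol/h
Reaction term: ξ·ΔH°_rxn = 773.12 × -58.4 = -45150 kJ/h
Sensible, feed 161→25 °C: -41779 kJ/h
Outlet flows (mol/h): A 506.88, B 1546.2
Sensible, products 25→54.8 °C: 8325.2 kJ/h
Q = ΔH = -78604 kJ/h = -21.835 kW
Heat removed = 21.835 kW

Q_out = 21.8 kW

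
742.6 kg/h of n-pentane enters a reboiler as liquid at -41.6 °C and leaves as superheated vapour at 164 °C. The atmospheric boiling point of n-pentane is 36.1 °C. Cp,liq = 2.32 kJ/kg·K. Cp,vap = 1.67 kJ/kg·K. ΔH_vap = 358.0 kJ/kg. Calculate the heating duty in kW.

liquid -41.6→36.1 °C: 180.26 kJ/kg
vaporisation at 36.1 °C: 358 kJ/kg
vapour 36.1→164 °C: 213.59 kJ/kg
Δh = 180.26 + 358 + 213.59 = 751.86 kJ/kg
Q = ṁ·Δh = 742.6 kg/h × 751.86 kJ/kg = 558330 kJ/h
|Q| = 155.09 kW

Q = 155 kW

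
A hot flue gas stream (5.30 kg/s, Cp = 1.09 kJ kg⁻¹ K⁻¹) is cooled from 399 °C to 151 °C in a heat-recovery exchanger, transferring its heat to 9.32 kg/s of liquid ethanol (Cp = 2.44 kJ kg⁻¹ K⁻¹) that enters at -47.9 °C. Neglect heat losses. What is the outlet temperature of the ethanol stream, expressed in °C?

Heat released by hot stream: Q = 5.30 × 1.09 × (399 − 151) = 1432.7 kJ/s
Energy balance on cold side (adiabatic exchanger): Q = ṁ_c·Cp_c·(T_c,out − T_c,in)
T_c,out = -47.9 + 1432.7/(9.32 × 2.44) = 15.101 °C

T_c,out = 15.1 °C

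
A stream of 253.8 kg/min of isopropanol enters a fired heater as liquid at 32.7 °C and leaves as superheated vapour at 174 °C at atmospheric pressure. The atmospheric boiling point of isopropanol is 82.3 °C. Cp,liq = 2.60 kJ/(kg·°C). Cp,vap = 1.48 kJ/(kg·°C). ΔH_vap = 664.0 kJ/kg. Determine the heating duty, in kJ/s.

Q = 3930 kJ/s

liquid 32.7→82.3 °C: 128.96 kJ/kg
vaporisation at 82.3 °C: 664 kJ/kg
vapour 82.3→174 °C: 135.72 kJ/kg
Δh = 128.96 + 664 + 135.72 = 928.68 kJ/kg
Q = ṁ·Δh = 253.8 kg/min × 928.68 kJ/kg = 235700 kJ/min
|Q| = 3928.3 kW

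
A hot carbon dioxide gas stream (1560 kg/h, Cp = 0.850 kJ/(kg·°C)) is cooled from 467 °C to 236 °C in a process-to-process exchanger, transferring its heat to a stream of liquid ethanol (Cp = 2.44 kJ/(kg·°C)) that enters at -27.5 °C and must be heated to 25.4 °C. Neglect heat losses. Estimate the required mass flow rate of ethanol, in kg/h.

Heat released by hot stream: Q = 1560 × 0.850 × (467 − 236) = 306310 kJ/h
Energy balance on cold side (adiabatic exchanger): Q = ṁ_c·Cp_c·(T_c,out − T_c,in)
ṁ_c = 306310 / [2.44 × (25.4 − -27.5)] = 2373.1 kg/h

ṁ_c = 2370 kg/h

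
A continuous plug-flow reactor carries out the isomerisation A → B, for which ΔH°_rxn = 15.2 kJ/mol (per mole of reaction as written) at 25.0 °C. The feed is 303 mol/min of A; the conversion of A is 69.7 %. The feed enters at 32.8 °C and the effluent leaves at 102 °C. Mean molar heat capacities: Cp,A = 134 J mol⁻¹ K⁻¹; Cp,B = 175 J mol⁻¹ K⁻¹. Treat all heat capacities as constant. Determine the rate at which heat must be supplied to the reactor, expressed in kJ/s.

Extent of reaction ξ = 0.697 × 303 = 211.19 mol/min
Reaction term: ξ·ΔH°_rxn = 211.19 × 15.2 = 3210.1 kJ/min
Sensible, feed 32.8→25 °C: -316.7 kJ/min
Outlet flows (mol/min): A 91.809, B 211.19
Sensible, products 25→102 °C: 3793.1 kJ/min
Q = ΔH = 6686.5 kJ/min = 111.44 kW
Heat supplied = 111.44 kJ/s

Q_in = 111 kJ/s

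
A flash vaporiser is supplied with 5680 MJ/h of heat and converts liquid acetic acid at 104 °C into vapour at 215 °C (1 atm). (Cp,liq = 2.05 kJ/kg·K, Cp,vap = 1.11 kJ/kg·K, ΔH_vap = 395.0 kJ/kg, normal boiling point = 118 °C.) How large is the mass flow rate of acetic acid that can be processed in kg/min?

Δh = 2.05×(118−104) + 395.0 + 1.11×(215−118) = 531.37 kJ/kg
Q = 5680 MJ/h = 1577.8 kJ/s = 94667 kJ/min
ṁ = Q/Δh = 94667 / 531.37 = 178.16 kg/min

ṁ = 178 kg/min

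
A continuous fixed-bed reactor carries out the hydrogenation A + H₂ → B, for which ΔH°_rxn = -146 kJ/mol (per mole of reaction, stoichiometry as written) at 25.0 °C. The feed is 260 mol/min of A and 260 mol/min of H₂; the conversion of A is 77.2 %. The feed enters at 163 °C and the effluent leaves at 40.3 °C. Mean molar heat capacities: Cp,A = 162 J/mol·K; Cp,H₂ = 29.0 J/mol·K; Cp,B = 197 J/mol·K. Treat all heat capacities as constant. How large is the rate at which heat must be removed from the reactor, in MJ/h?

Extent of reaction ξ = 0.772 × 260 = 200.72 mol/min
Reaction term: ξ·ΔH°_rxn = 200.72 × -146 = -29305 kJ/min
Sensible, feed 163→25 °C: -6853.1 kJ/min
Outlet flows (mol/min): A 59.28, H₂ 59.28, B 200.72
Sensible, products 25→40.3 °C: 778.22 kJ/min
Q = ΔH = -35380 kJ/min = -589.67 kW
Heat removed = 2122.8 MJ/h

Q_out = 2120 MJ/h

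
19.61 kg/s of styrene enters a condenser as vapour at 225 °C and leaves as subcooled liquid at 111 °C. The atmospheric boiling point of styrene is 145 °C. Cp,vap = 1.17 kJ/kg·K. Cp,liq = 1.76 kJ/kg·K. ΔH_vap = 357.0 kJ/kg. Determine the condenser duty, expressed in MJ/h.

vapour 225→145 °C: -93.6 kJ/kg
condensation at 145 °C: -357 kJ/kg
liquid 145→111 °C: -59.84 kJ/kg
Δh = -93.6 + -357 + -59.84 = -510.44 kJ/kg
Q = ṁ·Δh = 19.61 kg/s × -510.44 kJ/kg = -10010 kJ/s
|Q| = 10010 kW = 36035 MJ/h

Q_c = 36000 MJ/h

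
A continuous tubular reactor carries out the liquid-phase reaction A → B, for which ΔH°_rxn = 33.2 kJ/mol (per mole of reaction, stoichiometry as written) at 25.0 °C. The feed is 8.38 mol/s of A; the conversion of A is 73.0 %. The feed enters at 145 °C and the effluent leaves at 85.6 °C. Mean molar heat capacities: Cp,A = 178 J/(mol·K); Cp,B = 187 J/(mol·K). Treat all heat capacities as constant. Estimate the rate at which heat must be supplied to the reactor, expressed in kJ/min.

Extent of reaction ξ = 0.730 × 8.38 = 6.1174 mol/s
Reaction term: ξ·ΔH°_rxn = 6.1174 × 33.2 = 203.1 kJ/s
Sensible, feed 145→25 °C: -179 kJ/s
Outlet flows (mol/s): A 2.2626, B 6.1174
Sensible, products 25→85.6 °C: 93.73 kJ/s
Q = ΔH = 117.83 kJ/s = 117.83 kW
Heat supplied = 7069.8 kJ/min

Q_in = 7070 kJ/min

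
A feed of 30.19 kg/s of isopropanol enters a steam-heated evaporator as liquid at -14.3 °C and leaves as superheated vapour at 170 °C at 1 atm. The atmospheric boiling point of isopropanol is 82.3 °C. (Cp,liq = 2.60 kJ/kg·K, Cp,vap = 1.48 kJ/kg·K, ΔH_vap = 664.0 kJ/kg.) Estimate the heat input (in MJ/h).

Q = 114000 MJ/h

liquid -14.3→82.3 °C: 251.16 kJ/kg
vaporisation at 82.3 °C: 664 kJ/kg
vapour 82.3→170 °C: 129.8 kJ/kg
Δh = 251.16 + 664 + 129.8 = 1045 kJ/kg
Q = ṁ·Δh = 30.19 kg/s × 1045 kJ/kg = 31547 kJ/s
|Q| = 31547 kW = 113570 MJ/h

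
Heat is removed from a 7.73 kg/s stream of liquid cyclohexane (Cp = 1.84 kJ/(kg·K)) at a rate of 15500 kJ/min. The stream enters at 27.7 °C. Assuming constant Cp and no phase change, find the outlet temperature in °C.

Q = 15500 kJ/min = 258.33 kJ/s
ΔT = Q/(ṁ·Cp) = 258.33/(7.73×1.84) = 18.163 K
T_out = 27.7 − 18.163 = 9.5372 °C

T_out = 9.54 °C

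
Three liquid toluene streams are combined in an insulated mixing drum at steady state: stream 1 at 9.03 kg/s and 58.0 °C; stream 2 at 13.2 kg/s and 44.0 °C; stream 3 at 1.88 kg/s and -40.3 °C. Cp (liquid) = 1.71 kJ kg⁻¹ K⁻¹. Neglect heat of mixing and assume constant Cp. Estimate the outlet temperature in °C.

No heat crosses the boundary, so H_out = H_in.
Σ ṁᵢCp,ᵢTᵢ = 9.03×1.71×58.0 + 13.2×1.71×44.0 + 1.88×1.71×-40.3 = 1759.2
Σ ṁᵢCp,ᵢ = 9.03×1.71 + 13.2×1.71 + 1.88×1.71 = 41.228
T_out = 1759.2 / 41.228 = 42.67 °C

T_out = 42.7 °C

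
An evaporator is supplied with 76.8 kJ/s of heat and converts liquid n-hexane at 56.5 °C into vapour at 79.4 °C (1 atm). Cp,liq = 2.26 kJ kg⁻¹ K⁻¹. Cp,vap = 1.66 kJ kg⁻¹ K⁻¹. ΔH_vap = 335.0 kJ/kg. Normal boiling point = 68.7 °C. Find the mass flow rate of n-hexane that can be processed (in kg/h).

ṁ = 727 kg/h

Δh = 2.26×(68.7−56.5) + 335.0 + 1.66×(79.4−68.7) = 380.33 kJ/kg
Q = 76.8 kJ/s = 76.8 kJ/s = 276480 kJ/h
ṁ = Q/Δh = 276480 / 380.33 = 726.94 kg/h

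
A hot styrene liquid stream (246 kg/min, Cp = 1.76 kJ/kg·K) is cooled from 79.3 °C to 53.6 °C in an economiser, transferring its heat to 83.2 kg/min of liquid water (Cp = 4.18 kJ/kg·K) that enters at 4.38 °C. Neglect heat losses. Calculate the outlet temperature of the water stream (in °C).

T_c,out = 36.4 °C

Heat released by hot stream: Q = 246 × 1.76 × (79.3 − 53.6) = 11127 kJ/min
Energy balance on cold side (adiabatic exchanger): Q = ṁ_c·Cp_c·(T_c,out − T_c,in)
T_c,out = 4.38 + 11127/(83.2 × 4.18) = 36.375 °C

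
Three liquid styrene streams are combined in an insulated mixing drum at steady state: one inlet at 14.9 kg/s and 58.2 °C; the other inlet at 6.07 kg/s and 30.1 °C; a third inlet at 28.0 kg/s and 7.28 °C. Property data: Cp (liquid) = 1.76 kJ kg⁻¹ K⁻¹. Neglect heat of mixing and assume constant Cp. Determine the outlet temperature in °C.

Energy balance with Q = 0: Σ ṁᵢCp,ᵢ(T_out − Tᵢ) = 0
Σ ṁᵢCp,ᵢTᵢ = 14.9×1.76×58.2 + 6.07×1.76×30.1 + 28.0×1.76×7.28 = 2206.6
Σ ṁᵢCp,ᵢ = 14.9×1.76 + 6.07×1.76 + 28.0×1.76 = 86.187
T_out = 2206.6 / 86.187 = 25.602 °C

T_out = 25.6 °C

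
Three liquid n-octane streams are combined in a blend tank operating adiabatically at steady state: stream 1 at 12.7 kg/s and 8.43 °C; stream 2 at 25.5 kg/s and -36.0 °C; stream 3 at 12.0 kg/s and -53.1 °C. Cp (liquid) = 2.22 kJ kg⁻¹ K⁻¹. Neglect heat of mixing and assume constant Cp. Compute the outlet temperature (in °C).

Adiabatic, steady state ⇒ Σ ṁᵢCp,ᵢ(T_out − Tᵢ) = 0
Σ ṁᵢCp,ᵢTᵢ = 12.7×2.22×8.43 + 25.5×2.22×-36.0 + 12.0×2.22×-53.1 = -3214.9
Σ ṁᵢCp,ᵢ = 12.7×2.22 + 25.5×2.22 + 12.0×2.22 = 111.44
T_out = -3214.9 / 111.44 = -28.847 °C

T_out = -28.8 °C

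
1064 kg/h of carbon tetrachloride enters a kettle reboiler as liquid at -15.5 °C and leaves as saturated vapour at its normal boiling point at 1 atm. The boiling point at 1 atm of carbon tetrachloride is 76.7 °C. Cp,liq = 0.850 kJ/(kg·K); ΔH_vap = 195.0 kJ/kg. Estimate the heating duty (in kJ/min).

Q = 4850 kJ/min

liquid -15.5→76.7 °C: 78.37 kJ/kg
vaporisation at 76.7 °C: 195 kJ/kg
Δh = 78.37 + 195 = 273.37 kJ/kg
Q = ṁ·Δh = 1064 kg/h × 273.37 kJ/kg = 290870 kJ/h
|Q| = 80.796 kW = 4847.8 kJ/min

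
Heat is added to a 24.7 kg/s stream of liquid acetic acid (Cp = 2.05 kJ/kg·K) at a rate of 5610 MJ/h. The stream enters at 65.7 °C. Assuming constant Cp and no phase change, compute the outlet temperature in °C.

T_out = 96.5 °C

Q = 5610 MJ/h = 1558.3 kJ/s
ΔT = Q/(ṁ·Cp) = 1558.3/(24.7×2.05) = 30.776 K
T_out = 65.7 + 30.776 = 96.476 °C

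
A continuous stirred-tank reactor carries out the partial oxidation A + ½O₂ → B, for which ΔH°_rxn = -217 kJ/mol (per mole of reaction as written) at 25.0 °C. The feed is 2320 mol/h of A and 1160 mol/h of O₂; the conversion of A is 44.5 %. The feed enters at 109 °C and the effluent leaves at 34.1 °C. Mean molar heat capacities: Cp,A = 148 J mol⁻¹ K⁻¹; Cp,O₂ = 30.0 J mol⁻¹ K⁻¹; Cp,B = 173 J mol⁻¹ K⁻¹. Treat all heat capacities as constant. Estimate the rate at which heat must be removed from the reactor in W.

Extent of reaction ξ = 0.445 × 2320 = 1032.4 mol/h
Reaction term: ξ·ΔH°_rxn = 1032.4 × -217 = -224030 kJ/h
Sensible, feed 109→25 °C: -31765 kJ/h
Outlet flows (mol/h): A 1287.6, O₂ 643.8, B 1032.4
Sensible, products 25→34.1 °C: 3535.2 kJ/h
Q = ΔH = -252260 kJ/h = -70.073 kW
Heat removed = 70073 W

Q_out = 70100 W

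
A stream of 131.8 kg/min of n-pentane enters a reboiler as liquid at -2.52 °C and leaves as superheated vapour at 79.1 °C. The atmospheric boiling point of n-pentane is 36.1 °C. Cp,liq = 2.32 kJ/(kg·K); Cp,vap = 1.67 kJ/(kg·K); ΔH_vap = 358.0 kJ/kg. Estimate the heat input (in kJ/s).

liquid -2.52→36.1 °C: 89.598 kJ/kg
vaporisation at 36.1 °C: 358 kJ/kg
vapour 36.1→79.1 °C: 71.81 kJ/kg
Δh = 89.598 + 358 + 71.81 = 519.41 kJ/kg
Q = ṁ·Δh = 131.8 kg/min × 519.41 kJ/kg = 68458 kJ/min
|Q| = 1141 kW

Q = 1140 kJ/s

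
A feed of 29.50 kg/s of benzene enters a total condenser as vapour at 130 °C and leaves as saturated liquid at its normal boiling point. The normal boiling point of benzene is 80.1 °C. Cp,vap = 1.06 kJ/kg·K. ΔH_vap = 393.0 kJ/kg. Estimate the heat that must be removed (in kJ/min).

Q_c = 789000 kJ/min

vapour 130→80.1 °C: -52.894 kJ/kg
condensation at 80.1 °C: -393 kJ/kg
Δh = -52.894 + -393 = -445.89 kJ/kg
Q = ṁ·Δh = 29.50 kg/s × -445.89 kJ/kg = -13154 kJ/s
|Q| = 13154 kW = 789230 kJ/min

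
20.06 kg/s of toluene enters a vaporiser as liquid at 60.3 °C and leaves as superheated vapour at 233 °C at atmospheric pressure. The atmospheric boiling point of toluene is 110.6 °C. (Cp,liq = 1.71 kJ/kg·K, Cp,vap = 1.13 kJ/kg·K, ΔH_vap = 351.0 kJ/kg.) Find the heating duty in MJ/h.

liquid 60.3→110.6 °C: 86.013 kJ/kg
vaporisation at 110.6 °C: 351 kJ/kg
vapour 110.6→233 °C: 138.31 kJ/kg
Δh = 86.013 + 351 + 138.31 = 575.32 kJ/kg
Q = ṁ·Δh = 20.06 kg/s × 575.32 kJ/kg = 11541 kJ/s
|Q| = 11541 kW = 41548 MJ/h

Q = 41500 MJ/h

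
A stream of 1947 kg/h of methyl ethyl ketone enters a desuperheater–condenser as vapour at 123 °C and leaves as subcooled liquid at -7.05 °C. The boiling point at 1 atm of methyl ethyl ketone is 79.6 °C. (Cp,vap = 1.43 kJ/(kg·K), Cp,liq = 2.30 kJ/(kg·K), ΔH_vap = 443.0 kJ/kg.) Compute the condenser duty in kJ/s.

vapour 123→79.6 °C: -62.062 kJ/kg
condensation at 79.6 °C: -443 kJ/kg
liquid 79.6→-7.05 °C: -199.29 kJ/kg
Δh = -62.062 + -443 + -199.29 = -704.36 kJ/kg
Q = ṁ·Δh = 1947 kg/h × -704.36 kJ/kg = -1.3714e+06 kJ/h
|Q| = 380.94 kW

Q_c = 381 kJ/s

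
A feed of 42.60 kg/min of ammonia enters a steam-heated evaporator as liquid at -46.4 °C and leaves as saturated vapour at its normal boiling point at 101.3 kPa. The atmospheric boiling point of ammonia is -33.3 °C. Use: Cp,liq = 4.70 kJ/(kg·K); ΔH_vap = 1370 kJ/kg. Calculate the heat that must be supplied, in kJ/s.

liquid -46.4→-33.3 °C: 61.57 kJ/kg
vaporisation at -33.3 °C: 1370 kJ/kg
Δh = 61.57 + 1370 = 1431.6 kJ/kg
Q = ṁ·Δh = 42.60 kg/min × 1431.6 kJ/kg = 60985 kJ/min
|Q| = 1016.4 kW

Q = 1020 kJ/s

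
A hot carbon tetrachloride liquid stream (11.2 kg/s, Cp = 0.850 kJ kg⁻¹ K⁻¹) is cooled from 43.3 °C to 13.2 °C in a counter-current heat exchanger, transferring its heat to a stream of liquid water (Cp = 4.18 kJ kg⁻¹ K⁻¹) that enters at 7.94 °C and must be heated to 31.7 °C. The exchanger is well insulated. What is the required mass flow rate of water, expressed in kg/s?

ṁ_c = 2.89 kg/s

Heat released by hot stream: Q = 11.2 × 0.850 × (43.3 − 13.2) = 286.55 kJ/s
Energy balance on cold side (adiabatic exchanger): Q = ṁ_c·Cp_c·(T_c,out − T_c,in)
ṁ_c = 286.55 / [4.18 × (31.7 − 7.94)] = 2.8852 kg/s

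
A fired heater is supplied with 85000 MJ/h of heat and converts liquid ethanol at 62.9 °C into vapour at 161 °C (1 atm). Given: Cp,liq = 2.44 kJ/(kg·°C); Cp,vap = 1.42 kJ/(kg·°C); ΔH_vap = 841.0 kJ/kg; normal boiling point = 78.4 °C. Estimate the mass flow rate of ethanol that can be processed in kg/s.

Δh = 2.44×(78.4−62.9) + 841.0 + 1.42×(161−78.4) = 996.11 kJ/kg
Q = 85000 MJ/h = 23611 kJ/s = 23611 kJ/s
ṁ = Q/Δh = 23611 / 996.11 = 23.703 kg/s

ṁ = 23.7 kg/s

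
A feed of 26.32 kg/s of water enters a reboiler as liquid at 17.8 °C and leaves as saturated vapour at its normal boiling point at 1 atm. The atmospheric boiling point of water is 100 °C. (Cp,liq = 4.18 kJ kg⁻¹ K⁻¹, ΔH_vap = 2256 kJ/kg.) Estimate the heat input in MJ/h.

Q = 246000 MJ/h

liquid 17.8→100 °C: 343.6 kJ/kg
vaporisation at 100 °C: 2256 kJ/kg
Δh = 343.6 + 2256 = 2599.6 kJ/kg
Q = ṁ·Δh = 26.32 kg/s × 2599.6 kJ/kg = 68421 kJ/s
|Q| = 68421 kW = 246320 MJ/h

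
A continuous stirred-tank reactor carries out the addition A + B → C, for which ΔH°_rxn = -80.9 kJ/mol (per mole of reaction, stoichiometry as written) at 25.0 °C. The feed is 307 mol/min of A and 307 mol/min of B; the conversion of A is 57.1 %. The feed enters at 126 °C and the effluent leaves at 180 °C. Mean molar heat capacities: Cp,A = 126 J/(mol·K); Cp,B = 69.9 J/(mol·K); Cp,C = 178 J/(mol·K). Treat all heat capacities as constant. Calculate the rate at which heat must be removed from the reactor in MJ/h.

Q_out = 685 MJ/h

Extent of reaction ξ = 0.571 × 307 = 175.3 mol/min
Reaction term: ξ·ΔH°_rxn = 175.3 × -80.9 = -14182 kJ/min
Sensible, feed 126→25 °C: -6074.3 kJ/min
Outlet flows (mol/min): A 131.7, B 131.7, C 175.3
Sensible, products 25→180 °C: 8835.5 kJ/min
Q = ΔH = -11420 kJ/min = -190.34 kW
Heat removed = 685.22 MJ/h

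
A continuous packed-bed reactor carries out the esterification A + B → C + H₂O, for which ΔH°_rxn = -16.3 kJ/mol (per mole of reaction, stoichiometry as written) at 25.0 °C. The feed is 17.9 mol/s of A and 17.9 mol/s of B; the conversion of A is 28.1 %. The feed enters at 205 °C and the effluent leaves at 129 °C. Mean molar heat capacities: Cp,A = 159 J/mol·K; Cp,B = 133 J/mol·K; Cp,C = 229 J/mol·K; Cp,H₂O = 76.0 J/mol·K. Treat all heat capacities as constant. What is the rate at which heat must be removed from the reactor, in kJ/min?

Extent of reaction ξ = 0.281 × 17.9 = 5.0299 mol/s
Reaction term: ξ·ΔH°_rxn = 5.0299 × -16.3 = -81.987 kJ/s
Sensible, feed 205→25 °C: -940.82 kJ/s
Outlet flows (mol/s): A 12.87, B 12.87, C 5.0299, H₂O 5.0299
Sensible, products 25→129 °C: 550.39 kJ/s
Q = ΔH = -472.42 kJ/s = -472.42 kW
Heat removed = 28345 kJ/min

Q_out = 28300 kJ/min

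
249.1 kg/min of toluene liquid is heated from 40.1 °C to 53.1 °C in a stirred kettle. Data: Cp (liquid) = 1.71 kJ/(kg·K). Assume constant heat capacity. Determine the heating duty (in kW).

Q = 92.3 kW

Q = ṁ·Cp·ΔT = 249.1 × 1.71 × (53.1 − 40.1) = 5537.5 kJ/min
Converting: 5537.5 / 60 s = 92.292 kW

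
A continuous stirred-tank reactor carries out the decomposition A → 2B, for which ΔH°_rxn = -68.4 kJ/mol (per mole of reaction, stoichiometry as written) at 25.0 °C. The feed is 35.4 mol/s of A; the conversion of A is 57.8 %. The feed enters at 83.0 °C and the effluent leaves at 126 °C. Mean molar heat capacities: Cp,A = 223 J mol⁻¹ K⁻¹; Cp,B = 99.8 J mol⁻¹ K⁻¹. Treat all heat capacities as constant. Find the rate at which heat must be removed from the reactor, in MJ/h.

Extent of reaction ξ = 0.578 × 35.4 = 20.461 mol/s
Reaction term: ξ·ΔH°_rxn = 20.461 × -68.4 = -1399.5 kJ/s
Sensible, feed 83.0→25 °C: -457.86 kJ/s
Outlet flows (mol/s): A 14.939, B 40.922
Sensible, products 25→126 °C: 748.96 kJ/s
Q = ΔH = -1108.5 kJ/s = -1108.5 kW
Heat removed = 3990.4 MJ/h

Q_out = 3990 MJ/h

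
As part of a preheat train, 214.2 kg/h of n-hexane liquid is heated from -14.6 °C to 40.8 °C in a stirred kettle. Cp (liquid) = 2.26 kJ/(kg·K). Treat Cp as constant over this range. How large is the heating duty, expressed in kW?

Q = 7.45 kW

Q = ṁ·Cp·ΔT = 214.2 × 2.26 × (40.8 − -14.6) = 26819 kJ/h
Converting: 26819 / 3600 s = 7.4496 kW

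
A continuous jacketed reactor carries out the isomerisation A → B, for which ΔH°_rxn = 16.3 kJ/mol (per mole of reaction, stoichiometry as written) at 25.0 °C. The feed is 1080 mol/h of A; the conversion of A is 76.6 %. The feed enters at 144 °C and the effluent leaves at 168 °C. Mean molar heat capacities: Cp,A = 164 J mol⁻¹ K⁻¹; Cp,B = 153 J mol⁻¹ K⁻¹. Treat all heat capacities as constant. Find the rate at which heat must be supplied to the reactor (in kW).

Q_in = 4.57 kW

Extent of reaction ξ = 0.766 × 1080 = 827.28 mol/h
Reaction term: ξ·ΔH°_rxn = 827.28 × 16.3 = 13485 kJ/h
Sensible, feed 144→25 °C: -21077 kJ/h
Outlet flows (mol/h): A 252.72, B 827.28
Sensible, products 25→168 °C: 24027 kJ/h
Q = ΔH = 16434 kJ/h = 4.5651 kW
Heat supplied = 4.5651 kW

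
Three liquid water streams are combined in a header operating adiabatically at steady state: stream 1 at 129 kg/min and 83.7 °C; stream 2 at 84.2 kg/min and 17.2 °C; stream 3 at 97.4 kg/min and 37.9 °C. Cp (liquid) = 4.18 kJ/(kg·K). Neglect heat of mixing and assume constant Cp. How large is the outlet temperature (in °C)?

Energy balance with Q = 0: Σ ṁᵢCp,ᵢ(T_out − Tᵢ) = 0
T_out = Σ ṁᵢCp,ᵢTᵢ / Σ ṁᵢCp,ᵢ
      = 66617 / 1298.3 = 51.31 °C

T_out = 51.3 °C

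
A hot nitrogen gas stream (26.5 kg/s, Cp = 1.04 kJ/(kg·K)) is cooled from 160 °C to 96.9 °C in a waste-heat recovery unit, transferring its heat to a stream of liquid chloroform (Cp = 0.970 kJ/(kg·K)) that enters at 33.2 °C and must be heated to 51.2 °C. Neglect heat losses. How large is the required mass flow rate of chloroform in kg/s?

ṁ_c = 99.6 kg/s

Heat released by hot stream: Q = 26.5 × 1.04 × (160 − 96.9) = 1739 kJ/s
Energy balance on cold side (adiabatic exchanger): Q = ṁ_c·Cp_c·(T_c,out − T_c,in)
ṁ_c = 1739 / [0.970 × (51.2 − 33.2)] = 99.601 kg/s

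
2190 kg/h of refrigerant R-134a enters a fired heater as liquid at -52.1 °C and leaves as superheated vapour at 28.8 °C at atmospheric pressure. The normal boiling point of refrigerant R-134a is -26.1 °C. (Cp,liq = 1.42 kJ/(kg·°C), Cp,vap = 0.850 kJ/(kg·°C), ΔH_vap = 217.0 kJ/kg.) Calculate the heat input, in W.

liquid -52.1→-26.1 °C: 36.92 kJ/kg
vaporisation at -26.1 °C: 217 kJ/kg
vapour -26.1→28.8 °C: 46.665 kJ/kg
Δh = 36.92 + 217 + 46.665 = 300.59 kJ/kg
Q = ṁ·Δh = 2190 kg/h × 300.59 kJ/kg = 658280 kJ/h
|Q| = 182.86 kW = 182860 W

Q = 183000 W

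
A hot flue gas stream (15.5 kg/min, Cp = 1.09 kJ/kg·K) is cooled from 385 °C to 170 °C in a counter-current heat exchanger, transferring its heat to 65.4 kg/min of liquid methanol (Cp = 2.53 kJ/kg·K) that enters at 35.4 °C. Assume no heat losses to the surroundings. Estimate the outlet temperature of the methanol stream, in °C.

Heat released by hot stream: Q = 15.5 × 1.09 × (385 − 170) = 3632.4 kJ/min
Energy balance on cold side (adiabatic exchanger): Q = ṁ_c·Cp_c·(T_c,out − T_c,in)
T_c,out = 35.4 + 3632.4/(65.4 × 2.53) = 57.353 °C

T_c,out = 57.4 °C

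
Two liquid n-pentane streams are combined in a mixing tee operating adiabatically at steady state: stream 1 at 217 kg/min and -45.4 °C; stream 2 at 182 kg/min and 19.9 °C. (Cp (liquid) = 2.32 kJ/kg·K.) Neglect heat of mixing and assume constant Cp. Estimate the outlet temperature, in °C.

T_out = -15.6 °C

Energy balance with Q = 0: Σ ṁᵢCp,ᵢ(T_out − Tᵢ) = 0
T_out = Σ ṁᵢCp,ᵢTᵢ / Σ ṁᵢCp,ᵢ
      = -14454 / 925.68 = -15.614 °C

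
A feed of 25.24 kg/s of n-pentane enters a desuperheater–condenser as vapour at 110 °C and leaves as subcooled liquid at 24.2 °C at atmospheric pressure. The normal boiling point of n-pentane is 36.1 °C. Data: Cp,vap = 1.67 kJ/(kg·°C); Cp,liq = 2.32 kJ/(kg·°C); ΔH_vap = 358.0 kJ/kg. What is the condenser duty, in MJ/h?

vapour 110→36.1 °C: -123.41 kJ/kg
condensation at 36.1 °C: -358 kJ/kg
liquid 36.1→24.2 °C: -27.608 kJ/kg
Δh = -123.41 + -358 + -27.608 = -509.02 kJ/kg
Q = ṁ·Δh = 25.24 kg/s × -509.02 kJ/kg = -12848 kJ/s
|Q| = 12848 kW = 46252 MJ/h

Q_c = 46300 MJ/h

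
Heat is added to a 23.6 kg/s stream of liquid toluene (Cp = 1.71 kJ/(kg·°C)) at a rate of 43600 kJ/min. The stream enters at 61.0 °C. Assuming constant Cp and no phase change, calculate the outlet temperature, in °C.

T_out = 79.0 °C

Q = 43600 kJ/min = 726.67 kJ/s
ΔT = Q/(ṁ·Cp) = 726.67/(23.6×1.71) = 18.006 K
T_out = 61.0 + 18.006 = 79.006 °C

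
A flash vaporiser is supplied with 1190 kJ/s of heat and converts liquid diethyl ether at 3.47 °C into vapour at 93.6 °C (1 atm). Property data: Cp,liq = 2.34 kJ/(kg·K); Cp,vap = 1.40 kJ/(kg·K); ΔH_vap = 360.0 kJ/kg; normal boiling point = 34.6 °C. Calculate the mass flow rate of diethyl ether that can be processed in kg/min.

ṁ = 139 kg/min

Δh = 2.34×(34.6−3.47) + 360.0 + 1.40×(93.6−34.6) = 515.44 kJ/kg
Q = 1190 kJ/s = 1190 kJ/s = 71400 kJ/min
ṁ = Q/Δh = 71400 / 515.44 = 138.52 kg/min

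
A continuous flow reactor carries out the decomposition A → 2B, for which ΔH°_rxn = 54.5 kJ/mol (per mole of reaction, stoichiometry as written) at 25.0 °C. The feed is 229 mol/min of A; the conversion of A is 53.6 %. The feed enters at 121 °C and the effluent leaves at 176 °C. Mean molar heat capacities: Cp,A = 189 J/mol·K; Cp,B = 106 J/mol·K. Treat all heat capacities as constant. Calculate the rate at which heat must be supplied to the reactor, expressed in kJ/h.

Extent of reaction ξ = 0.536 × 229 = 122.74 mol/min
Reaction term: ξ·ΔH°_rxn = 122.74 × 54.5 = 6689.5 kJ/min
Sensible, feed 121→25 °C: -4155 kJ/min
Outlet flows (mol/min): A 106.26, B 245.49
Sensible, products 25→176 °C: 6961.7 kJ/min
Q = ΔH = 9496.3 kJ/min = 158.27 kW
Heat supplied = 569780 kJ/h

Q_in = 570000 kJ/h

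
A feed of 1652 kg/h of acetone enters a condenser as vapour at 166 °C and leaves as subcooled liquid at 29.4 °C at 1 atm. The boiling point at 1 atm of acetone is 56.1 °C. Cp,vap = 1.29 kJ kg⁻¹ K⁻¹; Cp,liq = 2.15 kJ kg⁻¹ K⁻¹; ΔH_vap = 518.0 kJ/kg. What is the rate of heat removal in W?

vapour 166→56.1 °C: -141.77 kJ/kg
condensation at 56.1 °C: -518 kJ/kg
liquid 56.1→29.4 °C: -57.405 kJ/kg
Δh = -141.77 + -518 + -57.405 = -717.18 kJ/kg
Q = ṁ·Δh = 1652 kg/h × -717.18 kJ/kg = -1.1848e+06 kJ/h
|Q| = 329.1 kW = 329100 W

Q_c = 329000 W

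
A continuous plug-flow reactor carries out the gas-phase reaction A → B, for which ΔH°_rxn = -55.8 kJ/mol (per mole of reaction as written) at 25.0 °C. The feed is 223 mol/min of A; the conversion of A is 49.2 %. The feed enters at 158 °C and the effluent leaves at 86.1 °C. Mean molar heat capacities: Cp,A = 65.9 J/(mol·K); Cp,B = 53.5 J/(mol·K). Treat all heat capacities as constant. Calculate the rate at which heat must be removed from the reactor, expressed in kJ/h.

Q_out = 436000 kJ/h

Extent of reaction ξ = 0.492 × 223 = 109.72 mol/min
Reaction term: ξ·ΔH°_rxn = 109.72 × -55.8 = -6122.2 kJ/min
Sensible, feed 158→25 °C: -1954.5 kJ/min
Outlet flows (mol/min): A 113.28, B 109.72
Sensible, products 25→86.1 °C: 814.78 kJ/min
Q = ΔH = -7261.9 kJ/min = -121.03 kW
Heat removed = 435710 kJ/h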